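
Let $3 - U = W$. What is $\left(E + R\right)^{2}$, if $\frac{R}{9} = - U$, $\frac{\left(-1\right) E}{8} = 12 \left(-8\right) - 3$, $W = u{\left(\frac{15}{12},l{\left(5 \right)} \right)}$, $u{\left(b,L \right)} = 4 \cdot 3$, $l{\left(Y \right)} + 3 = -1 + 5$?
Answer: $762129$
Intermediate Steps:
$l{\left(Y \right)} = 1$ ($l{\left(Y \right)} = -3 + \left(-1 + 5\right) = -3 + 4 = 1$)
$u{\left(b,L \right)} = 12$
$W = 12$
$E = 792$ ($E = - 8 \left(12 \left(-8\right) - 3\right) = - 8 \left(-96 - 3\right) = \left(-8\right) \left(-99\right) = 792$)
$U = -9$ ($U = 3 - 12 = -9$)
$R = 81$ ($R = 9 \left(\left(-1\right) \left(-9\right)\right) = 9 \cdot 9 = 81$)
$\left(E + R\right)^{2} = \left(792 + 81\right)^{2} = 873^{2} = 762129$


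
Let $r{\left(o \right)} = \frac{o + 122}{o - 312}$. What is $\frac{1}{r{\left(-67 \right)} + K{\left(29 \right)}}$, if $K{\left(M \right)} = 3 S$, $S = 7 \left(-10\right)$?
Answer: $- \frac{379}{79645} \approx -0.0047586$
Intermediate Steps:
$S = -70$
$r{\left(o \right)} = \frac{122 + o}{-312 + o}$
$K{\left(M \right)} = -210$ ($K{\left(M \right)} = 3 \left(-70\right) = -210$)
$\frac{1}{r{\left(-67 \right)} + K{\left(29 \right)}} = \frac{1}{\frac{122 - 67}{-312 - 67} - 210} = \frac{1}{\frac{1}{-379} \cdot 55 - 210} = \frac{1}{\left(- \frac{1}{379}\right) 55 - 210} = \frac{1}{- \frac{55}{379} - 210} = \frac{1}{- \frac{79645}{379}} = - \frac{379}{79645}$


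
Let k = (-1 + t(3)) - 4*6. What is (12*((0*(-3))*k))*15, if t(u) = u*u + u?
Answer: 0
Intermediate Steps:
t(u) = u + u² (t(u) = u² + u = u + u²)
k = -13 (k = (-1 + 3*(1 + 3)) - 4*6 = (-1 + 3*4) - 24 = (-1 + 12) - 24 = 11 - 24 = -13)
(12*((0*(-3))*k))*15 = (12*((0*(-3))*(-13)))*15 = (12*(0*(-13)))*15 = (12*0)*15 = 0*15 = 0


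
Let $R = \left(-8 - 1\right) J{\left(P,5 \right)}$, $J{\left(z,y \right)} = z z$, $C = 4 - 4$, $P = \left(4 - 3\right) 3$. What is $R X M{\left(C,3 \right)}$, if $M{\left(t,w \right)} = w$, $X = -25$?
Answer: $6075$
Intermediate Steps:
$P = 3$ ($P = 1 \cdot 3 = 3$)
$C = 0$ ($C = 4 - 4 = 0$)
$J{\left(z,y \right)} = z^{2}$
$R = -81$ ($R = \left(-8 - 1\right) 3^{2} = \left(-9\right) 9 = -81$)
$R X M{\left(C,3 \right)} = - 81 \left(\left(-25\right) 3\right) = \left(-81\right) \left(-75\right) = 6075$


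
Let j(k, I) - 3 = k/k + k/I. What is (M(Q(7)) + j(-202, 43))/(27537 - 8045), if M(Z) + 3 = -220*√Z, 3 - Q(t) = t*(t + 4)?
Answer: -159/838156 - 5*I*√74/443 ≈ -0.0001897 - 0.097092*I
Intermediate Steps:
j(k, I) = 4 + k/I (j(k, I) = 3 + (k/k + k/I) = 3 + (1 + k/I) = 4 + k/I)
Q(t) = 3 - t*(4 + t) (Q(t) = 3 - t*(t + 4) = 3 - t*(4 + t))
M(Z) = -3 - 220*√Z
(M(Q(7)) + j(-202, 43))/(27537 - 8045) = ((-3 - 220*√(3 - 1*7² - 4*7)) + (4 - 202/43))/(27537 - 8045) = ((-3 - 220*√(3 - 1*49 - 28)) + (4 - 202*1/43))/19492 = ((-3 - 220*√(3 - 49 - 28)) + (4 - 202/43))*(1/19492) = ((-3 - 220*I*√74) - 30/43)*(1/19492) = (-159/43 - 220*I*√74)*(1/19492) = -159/838156 - 5*I*√74/443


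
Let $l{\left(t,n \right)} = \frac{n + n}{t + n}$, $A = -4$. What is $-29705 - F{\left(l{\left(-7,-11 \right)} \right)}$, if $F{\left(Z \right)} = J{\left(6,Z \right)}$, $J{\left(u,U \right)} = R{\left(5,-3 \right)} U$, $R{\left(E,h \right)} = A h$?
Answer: $- \frac{89159}{3} \approx -29720.0$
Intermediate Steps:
$R{\left(E,h \right)} = - 4 h$
$J{\left(u,U \right)} = 12 U$ ($J{\left(u,U \right)} = \left(-4\right) \left(-3\right) U = 12 U$)
$l{\left(t,n \right)} = \frac{2 n}{n + t}$
$F{\left(Z \right)} = 12 Z$
$-29705 - F{\left(l{\left(-7,-11 \right)} \right)} = -29705 - 12 \cdot 2 \left(-11\right) \frac{1}{-11 - 7} = -29705 - 12 \cdot 2 \left(-11\right) \frac{1}{-18} = -29705 - 12 \cdot 2 \left(-11\right) \left(- \frac{1}{18}\right) = -29705 - 12 \cdot \frac{11}{9} = -29705 - \frac{44}{3} = - \frac{89159}{3}$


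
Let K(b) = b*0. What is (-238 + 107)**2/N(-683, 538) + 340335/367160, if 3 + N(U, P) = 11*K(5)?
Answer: -1259962351/220296 ≈ -5719.4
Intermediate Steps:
K(b) = 0
N(U, P) = -3 (N(U, P) = -3 + 11*0 = -3 + 0 = -3)
(-238 + 107)**2/N(-683, 538) + 340335/367160 = (-238 + 107)**2/(-3) + 340335/367160 = (-131)**2*(-1/3) + 340335*(1/367160) = 17161*(-1/3) + 68067/73432 = -17161/3 + 68067/73432 = -1259962351/220296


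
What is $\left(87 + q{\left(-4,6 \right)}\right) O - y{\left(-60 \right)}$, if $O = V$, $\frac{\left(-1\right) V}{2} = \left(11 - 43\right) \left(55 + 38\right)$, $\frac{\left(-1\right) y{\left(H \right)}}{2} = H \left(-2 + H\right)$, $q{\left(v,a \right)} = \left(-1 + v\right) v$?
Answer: $644304$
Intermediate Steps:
$q{\left(v,a \right)} = v \left(-1 + v\right)$
$y{\left(H \right)} = - 2 H \left(-2 + H\right)$
$V = 5952$ ($V = - 2 \left(11 - 43\right) \left(55 + 38\right) = - 2 \left(\left(-32\right) 93\right) = \left(-2\right) \left(-2976\right) = 5952$)
$O = 5952$
$\left(87 + q{\left(-4,6 \right)}\right) O - y{\left(-60 \right)} = \left(87 - 4 \left(-1 - 4\right)\right) 5952 - 2 \left(-60\right) \left(2 - -60\right) = \left(87 - -20\right) 5952 - 2 \left(-60\right) \left(2 + 60\right) = \left(87 + 20\right) 5952 - 2 \left(-60\right) 62 = 107 \cdot 5952 - -7440 = 636864 + 7440 = 644304$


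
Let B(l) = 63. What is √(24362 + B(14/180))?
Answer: 5*√977 ≈ 156.28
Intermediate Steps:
√(24362 + B(14/180)) = √(24362 + 63) = √24425 = 5*√977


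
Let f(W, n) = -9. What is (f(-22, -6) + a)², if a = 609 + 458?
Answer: 1119364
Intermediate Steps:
a = 1067
(f(-22, -6) + a)² = (-9 + 1067)² = 1058² = 1119364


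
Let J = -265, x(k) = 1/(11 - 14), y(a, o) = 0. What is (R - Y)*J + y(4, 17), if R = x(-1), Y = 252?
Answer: 200605/3 ≈ 66868.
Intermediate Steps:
x(k) = -1/3 (x(k) = 1/(-3) = -1/3)
R = -1/3 ≈ -0.33333
(R - Y)*J + y(4, 17) = (-1/3 - 1*252)*(-265) + 0 = (-1/3 - 252)*(-265) + 0 = -757/3*(-265) + 0 = 200605/3 + 0 = 200605/3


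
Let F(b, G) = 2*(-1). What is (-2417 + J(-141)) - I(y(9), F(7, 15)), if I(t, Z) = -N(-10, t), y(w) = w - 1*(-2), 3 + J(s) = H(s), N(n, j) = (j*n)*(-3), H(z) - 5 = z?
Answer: -2226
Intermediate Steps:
H(z) = 5 + z
F(b, G) = -2
N(n, j) = -3*j*n
J(s) = 2 + s (J(s) = -3 + (5 + s) = 2 + s)
y(w) = 2 + w (y(w) = w + 2 = 2 + w)
I(t, Z) = -30*t (I(t, Z) = -(-3)*t*(-10) = -30*t)
(-2417 + J(-141)) - I(y(9), F(7, 15)) = (-2417 + (2 - 141)) - (-30)*(2 + 9) = (-2417 - 139) - (-30)*11 = -2556 - 1*(-330) = -2556 + 330 = -2226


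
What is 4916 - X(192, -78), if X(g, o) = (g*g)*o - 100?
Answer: 2880408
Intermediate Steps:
X(g, o) = -100 + o*g² (X(g, o) = g²*o - 100 = o*g² - 100 = -100 + o*g²)
4916 - X(192, -78) = 4916 - (-100 - 78*192²) = 4916 - (-100 - 78*36864) = 4916 - (-100 - 2875392) = 4916 - 1*(-2875492) = 4916 + 2875492 = 2880408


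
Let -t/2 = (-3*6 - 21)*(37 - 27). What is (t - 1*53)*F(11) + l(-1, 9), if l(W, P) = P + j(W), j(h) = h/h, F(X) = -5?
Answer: -3625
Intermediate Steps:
j(h) = 1
t = 780 (t = -2*(-3*6 - 21)*(37 - 27) = -2*(-18 - 21)*10 = -(-78)*10 = -2*(-390) = 780)
l(W, P) = 1 + P (l(W, P) = P + 1 = 1 + P)
(t - 1*53)*F(11) + l(-1, 9) = (780 - 1*53)*(-5) + (1 + 9) = (780 - 53)*(-5) + 10 = 727*(-5) + 10 = -3635 + 10 = -3625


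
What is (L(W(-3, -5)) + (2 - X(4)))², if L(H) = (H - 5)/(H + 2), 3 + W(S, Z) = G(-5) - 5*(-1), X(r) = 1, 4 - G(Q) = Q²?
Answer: 1681/289 ≈ 5.8166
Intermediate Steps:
G(Q) = 4 - Q²
W(S, Z) = -19 (W(S, Z) = -3 + ((4 - 1*(-5)²) - 5*(-1)) = -3 + ((4 - 1*25) + 5) = -3 + ((4 - 25) + 5) = -3 + (-21 + 5) = -3 - 16 = -19)
L(H) = (-5 + H)/(2 + H)
(L(W(-3, -5)) + (2 - X(4)))² = ((-5 - 19)/(2 - 19) + (2 - 1*1))² = (-24/(-17) + (2 - 1))² = (-1/17*(-24) + 1)² = (24/17 + 1)² = (41/17)² = 1681/289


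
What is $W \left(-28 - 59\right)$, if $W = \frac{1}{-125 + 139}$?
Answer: $- \frac{87}{14} \approx -6.2143$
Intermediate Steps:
$W = \frac{1}{14} \approx 0.071429$
$W \left(-28 - 59\right) = \frac{-28 - 59}{14} = \frac{1}{14} \left(-87\right) = - \frac{87}{14}$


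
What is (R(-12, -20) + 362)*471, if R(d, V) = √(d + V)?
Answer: 170502 + 1884*I*√2 ≈ 1.705e+5 + 2664.4*I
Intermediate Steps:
R(d, V) = √(V + d)
(R(-12, -20) + 362)*471 = (√(-20 - 12) + 362)*471 = (√(-32) + 362)*471 = (4*I*√2 + 362)*471 = (362 + 4*I*√2)*471 = 170502 + 1884*I*√2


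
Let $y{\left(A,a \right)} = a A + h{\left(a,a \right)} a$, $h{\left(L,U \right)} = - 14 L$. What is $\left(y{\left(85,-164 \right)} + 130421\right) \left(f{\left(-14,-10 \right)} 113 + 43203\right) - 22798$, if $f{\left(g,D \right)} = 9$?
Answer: $-11500008658$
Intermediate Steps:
$y{\left(A,a \right)} = - 14 a^{2} + A a$ ($y{\left(A,a \right)} = a A + - 14 a a = A a - 14 a^{2} = - 14 a^{2} + A a$)
$\left(y{\left(85,-164 \right)} + 130421\right) \left(f{\left(-14,-10 \right)} 113 + 43203\right) - 22798 = \left(- 164 \left(85 - -2296\right) + 130421\right) \left(9 \cdot 113 + 43203\right) - 22798 = \left(- 164 \left(85 + 2296\right) + 130421\right) \left(1017 + 43203\right) - 22798 = \left(\left(-164\right) 2381 + 130421\right) 44220 - 22798 = \left(-390484 + 130421\right) 44220 - 22798 = \left(-260063\right) 44220 - 22798 = -11499985860 - 22798 = -11500008658$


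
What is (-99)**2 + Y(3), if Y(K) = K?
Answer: 9804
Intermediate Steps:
(-99)**2 + Y(3) = (-99)**2 + 3 = 9801 + 3 = 9804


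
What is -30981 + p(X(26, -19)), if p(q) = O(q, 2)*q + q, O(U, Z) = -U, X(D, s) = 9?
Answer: -31053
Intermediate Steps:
p(q) = q - q**2 (p(q) = (-q)*q + q = -q**2 + q = q - q**2)
-30981 + p(X(26, -19)) = -30981 + 9*(1 - 1*9) = -30981 + 9*(1 - 9) = -30981 + 9*(-8) = -30981 - 72 = -31053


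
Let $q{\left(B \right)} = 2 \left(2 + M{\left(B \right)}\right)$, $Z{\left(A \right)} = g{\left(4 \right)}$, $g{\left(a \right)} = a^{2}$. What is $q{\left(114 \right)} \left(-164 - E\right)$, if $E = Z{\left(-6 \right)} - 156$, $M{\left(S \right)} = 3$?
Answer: $-240$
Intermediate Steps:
$Z{\left(A \right)} = 16$ ($Z{\left(A \right)} = 4^{2} = 16$)
$q{\left(B \right)} = 10$ ($q{\left(B \right)} = 2 \left(2 + 3\right) = 2 \cdot 5 = 10$)
$E = -140$ ($E = 16 - 156 = -140$)
$q{\left(114 \right)} \left(-164 - E\right) = 10 \left(-164 - -140\right) = 10 \left(-164 + 140\right) = 10 \left(-24\right) = -240$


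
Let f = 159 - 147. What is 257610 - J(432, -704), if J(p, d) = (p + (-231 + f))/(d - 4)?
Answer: 60796031/236 ≈ 2.5761e+5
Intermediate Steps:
f = 12
J(p, d) = (-219 + p)/(-4 + d) (J(p, d) = (p + (-231 + 12))/(d - 4) = (p - 219)/(-4 + d) = (-219 + p)/(-4 + d))
257610 - J(432, -704) = 257610 - (-219 + 432)/(-4 - 704) = 257610 - 213/(-708) = 257610 - (-1)*213/708 = 257610 - 1*(-71/236) = 257610 + 71/236 = 60796031/236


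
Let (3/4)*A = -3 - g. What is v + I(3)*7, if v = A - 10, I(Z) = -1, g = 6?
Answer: -29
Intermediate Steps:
A = -12 (A = 4*(-3 - 1*6)/3 = 4*(-3 - 6)/3 = (4/3)*(-9) = -12)
v = -22 (v = -12 - 10 = -22)
v + I(3)*7 = -22 - 1*7 = -22 - 7 = -29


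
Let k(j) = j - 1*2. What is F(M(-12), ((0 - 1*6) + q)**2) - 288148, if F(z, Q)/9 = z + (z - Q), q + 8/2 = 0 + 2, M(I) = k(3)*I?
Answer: -288940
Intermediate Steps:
k(j) = -2 + j (k(j) = j - 2 = -2 + j)
M(I) = I (M(I) = (-2 + 3)*I = 1*I = I)
q = -2 (q = -4 + (0 + 2) = -4 + 2 = -2)
F(z, Q) = -9*Q + 18*z (F(z, Q) = 9*(z + (z - Q)) = 9*(-Q + 2*z) = -9*Q + 18*z)
F(M(-12), ((0 - 1*6) + q)**2) - 288148 = (-9*((0 - 1*6) - 2)**2 + 18*(-12)) - 288148 = (-9*((0 - 6) - 2)**2 - 216) - 288148 = (-9*(-6 - 2)**2 - 216) - 288148 = (-9*(-8)**2 - 216) - 288148 = (-9*64 - 216) - 288148 = (-576 - 216) - 288148 = -792 - 288148 = -288940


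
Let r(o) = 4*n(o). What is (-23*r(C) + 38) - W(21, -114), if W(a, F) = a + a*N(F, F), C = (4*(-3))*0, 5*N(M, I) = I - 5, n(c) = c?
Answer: 2584/5 ≈ 516.80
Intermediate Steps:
N(M, I) = -1 + I/5 (N(M, I) = (I - 5)/5 = (-5 + I)/5 = -1 + I/5)
C = 0 (C = -12*0 = 0)
r(o) = 4*o
W(a, F) = a + a*(-1 + F/5)
(-23*r(C) + 38) - W(21, -114) = (-92*0 + 38) - (-114)*21/5 = (-23*0 + 38) - 1*(-2394/5) = (0 + 38) + 2394/5 = 38 + 2394/5 = 2584/5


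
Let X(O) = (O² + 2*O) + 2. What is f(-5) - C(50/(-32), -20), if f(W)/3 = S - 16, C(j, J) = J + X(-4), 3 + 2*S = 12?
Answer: -49/2 ≈ -24.500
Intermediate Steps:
S = 9/2 (S = -3/2 + (½)*12 = -3/2 + 6 = 9/2 ≈ 4.5000)
X(O) = 2 + O² + 2*O
C(j, J) = 10 + J (C(j, J) = J + (2 + (-4)² + 2*(-4)) = J + (2 + 16 - 8) = J + 10 = 10 + J)
f(W) = -69/2 (f(W) = 3*(9/2 - 16) = 3*(-23/2) = -69/2)
f(-5) - C(50/(-32), -20) = -69/2 - (10 - 20) = -69/2 - 1*(-10) = -69/2 + 10 = -49/2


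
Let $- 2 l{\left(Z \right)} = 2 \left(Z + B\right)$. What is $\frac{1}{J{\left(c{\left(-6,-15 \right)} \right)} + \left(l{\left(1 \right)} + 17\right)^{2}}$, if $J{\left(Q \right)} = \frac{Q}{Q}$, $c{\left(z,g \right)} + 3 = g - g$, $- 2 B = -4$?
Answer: $\frac{1}{197} \approx 0.0050761$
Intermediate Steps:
$B = 2$ ($B = \left(- \frac{1}{2}\right) \left(-4\right) = 2$)
$c{\left(z,g \right)} = -3$ ($c{\left(z,g \right)} = -3 + \left(g - g\right) = -3 + 0 = -3$)
$J{\left(Q \right)} = 1$
$l{\left(Z \right)} = -2 - Z$ ($l{\left(Z \right)} = - \frac{2 \left(Z + 2\right)}{2} = - \frac{2 \left(2 + Z\right)}{2} = - \frac{4 + 2 Z}{2} = -2 - Z$)
$\frac{1}{J{\left(c{\left(-6,-15 \right)} \right)} + \left(l{\left(1 \right)} + 17\right)^{2}} = \frac{1}{1 + \left(\left(-2 - 1\right) + 17\right)^{2}} = \frac{1}{1 + \left(-3 + 17\right)^{2}} = \frac{1}{1 + 14^{2}} = \frac{1}{1 + 196} = \frac{1}{197}$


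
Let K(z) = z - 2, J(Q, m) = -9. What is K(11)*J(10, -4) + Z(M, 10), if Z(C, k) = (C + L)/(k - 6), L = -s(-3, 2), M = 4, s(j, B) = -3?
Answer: -317/4 ≈ -79.250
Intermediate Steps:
K(z) = -2 + z
L = 3 (L = -1*(-3) = 3)
Z(C, k) = (3 + C)/(-6 + k) (Z(C, k) = (C + 3)/(k - 6) = (3 + C)/(-6 + k))
K(11)*J(10, -4) + Z(M, 10) = (-2 + 11)*(-9) + (3 + 4)/(-6 + 10) = 9*(-9) + 7/4 = -81 + (¼)*7 = -81 + 7/4 = -317/4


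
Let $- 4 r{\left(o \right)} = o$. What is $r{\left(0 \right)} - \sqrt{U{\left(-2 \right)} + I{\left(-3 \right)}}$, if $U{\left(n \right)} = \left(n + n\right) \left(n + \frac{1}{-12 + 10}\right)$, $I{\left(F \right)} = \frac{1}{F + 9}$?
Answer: $- \frac{\sqrt{366}}{6} \approx -3.1885$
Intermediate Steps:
$r{\left(o \right)} = - \frac{o}{4}$
$I{\left(F \right)} = \frac{1}{9 + F}$
$U{\left(n \right)} = 2 n \left(- \frac{1}{2} + n\right)$ ($U{\left(n \right)} = 2 n \left(n + \frac{1}{-2}\right) = 2 n \left(n - \frac{1}{2}\right) = 2 n \left(- \frac{1}{2} + n\right)$)
$r{\left(0 \right)} - \sqrt{U{\left(-2 \right)} + I{\left(-3 \right)}} = \left(- \frac{1}{4}\right) 0 - \sqrt{- 2 \left(-1 + 2 \left(-2\right)\right) + \frac{1}{9 - 3}} = 0 - \sqrt{- 2 \left(-1 - 4\right) + \frac{1}{6}} = 0 - \sqrt{\left(-2\right) \left(-5\right) + \frac{1}{6}} = 0 - \sqrt{10 + \frac{1}{6}} = 0 - \sqrt{\frac{61}{6}} = 0 - \frac{\sqrt{366}}{6} = - \frac{\sqrt{366}}{6}$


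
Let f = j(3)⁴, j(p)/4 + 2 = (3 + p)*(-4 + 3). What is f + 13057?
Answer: 1061633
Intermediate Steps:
j(p) = -20 - 4*p (j(p) = -8 + 4*((3 + p)*(-4 + 3)) = -8 + 4*((3 + p)*(-1)) = -8 + 4*(-3 - p) = -8 + (-12 - 4*p) = -20 - 4*p)
f = 1048576 (f = (-20 - 4*3)⁴ = (-20 - 12)⁴ = (-32)⁴ = 1048576)
f + 13057 = 1048576 + 13057 = 1061633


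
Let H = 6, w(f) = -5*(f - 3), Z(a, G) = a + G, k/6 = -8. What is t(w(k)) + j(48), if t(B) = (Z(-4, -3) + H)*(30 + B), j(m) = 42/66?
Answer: -3128/11 ≈ -284.36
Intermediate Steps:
k = -48 (k = 6*(-8) = -48)
Z(a, G) = G + a
w(f) = 15 - 5*f (w(f) = -5*(-3 + f) = 15 - 5*f)
j(m) = 7/11 (j(m) = 42*(1/66) = 7/11)
t(B) = -30 - B (t(B) = ((-3 - 4) + 6)*(30 + B) = (-7 + 6)*(30 + B) = -(30 + B) = -30 - B)
t(w(k)) + j(48) = (-30 - (15 - 5*(-48))) + 7/11 = (-30 - (15 + 240)) + 7/11 = (-30 - 1*255) + 7/11 = (-30 - 255) + 7/11 = -285 + 7/11 = -3128/11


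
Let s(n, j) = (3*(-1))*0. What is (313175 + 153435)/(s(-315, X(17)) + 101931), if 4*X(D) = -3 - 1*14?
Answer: 466610/101931 ≈ 4.5777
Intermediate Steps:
X(D) = -17/4 (X(D) = (-3 - 1*14)/4 = (-3 - 14)/4 = (1/4)*(-17) = -17/4)
s(n, j) = 0 (s(n, j) = -3*0 = 0)
(313175 + 153435)/(s(-315, X(17)) + 101931) = (313175 + 153435)/(0 + 101931) = 466610/101931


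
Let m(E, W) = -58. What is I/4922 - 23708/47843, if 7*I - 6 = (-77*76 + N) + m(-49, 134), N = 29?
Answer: -1097913057/1648382722 ≈ -0.66605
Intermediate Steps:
I = -5875/7 (I = 6/7 + ((-77*76 + 29) - 58)/7 = 6/7 + ((-5852 + 29) - 58)/7 = 6/7 + (-5823 - 58)/7 = 6/7 + (⅐)*(-5881) = 6/7 - 5881/7 = -5875/7 ≈ -839.29)
I/4922 - 23708/47843 = -5875/7/4922 - 23708/47843 = -5875/7*1/4922 - 23708*1/47843 = -5875/34454 - 23708/47843 = -1097913057/1648382722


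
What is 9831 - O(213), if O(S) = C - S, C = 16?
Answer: 10028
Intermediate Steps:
O(S) = 16 - S
9831 - O(213) = 9831 - (16 - 1*213) = 9831 - (16 - 213) = 9831 - 1*(-197) = 9831 + 197 = 10028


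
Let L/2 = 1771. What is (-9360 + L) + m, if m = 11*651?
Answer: 1343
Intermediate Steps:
L = 3542 (L = 2*1771 = 3542)
m = 7161
(-9360 + L) + m = (-9360 + 3542) + 7161 = -5818 + 7161 = 1343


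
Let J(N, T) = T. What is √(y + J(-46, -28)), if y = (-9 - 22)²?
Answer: √933 ≈ 30.545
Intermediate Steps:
y = 961 (y = (-31)² = 961)
√(y + J(-46, -28)) = √(961 - 28) = √933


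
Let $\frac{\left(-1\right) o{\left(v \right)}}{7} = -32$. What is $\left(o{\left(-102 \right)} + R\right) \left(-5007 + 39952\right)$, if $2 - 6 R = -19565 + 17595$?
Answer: $\frac{57938810}{3} \approx 1.9313 \cdot 10^{7}$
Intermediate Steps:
$R = \frac{986}{3}$ ($R = \frac{1}{3} - \frac{-19565 + 17595}{6} = \frac{1}{3} - - \frac{985}{3} = \frac{1}{3} + \frac{985}{3} = \frac{986}{3} \approx 328.67$)
$o{\left(v \right)} = 224$ ($o{\left(v \right)} = \left(-7\right) \left(-32\right) = 224$)
$\left(o{\left(-102 \right)} + R\right) \left(-5007 + 39952\right) = \left(224 + \frac{986}{3}\right) \left(-5007 + 39952\right) = \frac{1658}{3} \cdot 34945 = \frac{57938810}{3}$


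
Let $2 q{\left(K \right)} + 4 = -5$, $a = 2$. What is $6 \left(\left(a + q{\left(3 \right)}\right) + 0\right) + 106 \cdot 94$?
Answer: $9949$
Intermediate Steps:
$q{\left(K \right)} = - \frac{9}{2}$ ($q{\left(K \right)} = -2 + \frac{1}{2} \left(-5\right) = -2 - \frac{5}{2} = - \frac{9}{2}$)
$6 \left(\left(a + q{\left(3 \right)}\right) + 0\right) + 106 \cdot 94 = 6 \left(\left(2 - \frac{9}{2}\right) + 0\right) + 106 \cdot 94 = 6 \left(- \frac{5}{2} + 0\right) + 9964 = 6 \left(- \frac{5}{2}\right) + 9964 = -15 + 9964 = 9949$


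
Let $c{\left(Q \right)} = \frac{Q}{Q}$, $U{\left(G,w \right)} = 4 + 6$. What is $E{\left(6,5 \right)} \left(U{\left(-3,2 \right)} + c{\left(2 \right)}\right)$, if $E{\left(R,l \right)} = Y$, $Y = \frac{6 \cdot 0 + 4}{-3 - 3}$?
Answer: $- \frac{22}{3} \approx -7.3333$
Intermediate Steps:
$U{\left(G,w \right)} = 10$
$c{\left(Q \right)} = 1$
$Y = - \frac{2}{3}$ ($Y = \frac{0 + 4}{-6} = 4 \left(- \frac{1}{6}\right) = - \frac{2}{3} \approx -0.66667$)
$E{\left(R,l \right)} = - \frac{2}{3}$
$E{\left(6,5 \right)} \left(U{\left(-3,2 \right)} + c{\left(2 \right)}\right) = - \frac{2 \left(10 + 1\right)}{3} = \left(- \frac{2}{3}\right) 11 = - \frac{22}{3}$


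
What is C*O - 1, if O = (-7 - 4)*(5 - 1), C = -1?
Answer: 43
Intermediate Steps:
O = -44 (O = -11*4 = -44)
C*O - 1 = -1*(-44) - 1 = 44 - 1 = 43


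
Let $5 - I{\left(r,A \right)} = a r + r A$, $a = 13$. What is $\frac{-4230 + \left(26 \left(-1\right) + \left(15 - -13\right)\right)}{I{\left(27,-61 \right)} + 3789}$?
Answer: $- \frac{2114}{2545} \approx -0.83065$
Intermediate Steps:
$I{\left(r,A \right)} = 5 - 13 r - A r$ ($I{\left(r,A \right)} = 5 - \left(13 r + r A\right) = 5 - \left(13 r + A r\right) = 5 - 13 r - A r$)
$\frac{-4230 + \left(26 \left(-1\right) + \left(15 - -13\right)\right)}{I{\left(27,-61 \right)} + 3789} = \frac{-4230 + \left(26 \left(-1\right) + \left(15 - -13\right)\right)}{\left(5 - 351 - \left(-61\right) 27\right) + 3789} = \frac{-4230 + \left(-26 + \left(15 + 13\right)\right)}{\left(5 - 351 + 1647\right) + 3789} = \frac{-4230 + \left(-26 + 28\right)}{1301 + 3789} = \frac{-4230 + 2}{5090} = \left(-4228\right) \frac{1}{5090} = - \frac{2114}{2545}$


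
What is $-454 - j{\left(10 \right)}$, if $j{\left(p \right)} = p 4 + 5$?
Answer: $-499$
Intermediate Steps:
$j{\left(p \right)} = 5 + 4 p$ ($j{\left(p \right)} = 4 p + 5 = 5 + 4 p$)
$-454 - j{\left(10 \right)} = -454 - \left(5 + 4 \cdot 10\right) = -454 - \left(5 + 40\right) = -454 - 45 = -499$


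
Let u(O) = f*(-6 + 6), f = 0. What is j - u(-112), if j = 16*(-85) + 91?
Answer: -1269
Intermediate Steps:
j = -1269 (j = -1360 + 91 = -1269)
u(O) = 0 (u(O) = 0*(-6 + 6) = 0*0 = 0)
j - u(-112) = -1269 - 1*0 = -1269 + 0 = -1269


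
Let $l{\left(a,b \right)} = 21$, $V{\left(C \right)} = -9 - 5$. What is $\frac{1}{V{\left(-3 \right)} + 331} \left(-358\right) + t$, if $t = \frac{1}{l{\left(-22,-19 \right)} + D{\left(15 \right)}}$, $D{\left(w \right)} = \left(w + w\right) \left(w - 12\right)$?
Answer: $- \frac{39421}{35187} \approx -1.1203$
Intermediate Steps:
$V{\left(C \right)} = -14$
$D{\left(w \right)} = 2 w \left(-12 + w\right)$
$t = \frac{1}{111}$ ($t = \frac{1}{21 + 2 \cdot 15 \left(-12 + 15\right)} = \frac{1}{21 + 2 \cdot 15 \cdot 3} = \frac{1}{21 + 90} = \frac{1}{111} \approx 0.009009$)
$\frac{1}{V{\left(-3 \right)} + 331} \left(-358\right) + t = \frac{1}{-14 + 331} \left(-358\right) + \frac{1}{111} = \frac{1}{317} \left(-358\right) + \frac{1}{111} = - \frac{358}{317} + \frac{1}{111} = - \frac{39421}{35187}$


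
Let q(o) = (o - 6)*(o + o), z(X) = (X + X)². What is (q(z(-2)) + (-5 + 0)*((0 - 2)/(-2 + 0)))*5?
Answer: 1575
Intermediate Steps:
z(X) = 4*X² (z(X) = (2*X)² = 4*X²)
q(o) = 2*o*(-6 + o) (q(o) = (-6 + o)*(2*o) = 2*o*(-6 + o))
(q(z(-2)) + (-5 + 0)*((0 - 2)/(-2 + 0)))*5 = (2*(4*(-2)²)*(-6 + 4*(-2)²) + (-5 + 0)*((0 - 2)/(-2 + 0)))*5 = (2*(4*4)*(-6 + 4*4) - (-10)/(-2))*5 = (2*16*(-6 + 16) - (-10)*(-1)/2)*5 = (2*16*10 - 5*1)*5 = (320 - 5)*5 = 315*5 = 1575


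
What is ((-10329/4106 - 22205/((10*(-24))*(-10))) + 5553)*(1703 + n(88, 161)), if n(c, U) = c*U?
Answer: 86664420585677/985440 ≈ 8.7945e+7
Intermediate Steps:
n(c, U) = U*c
((-10329/4106 - 22205/((10*(-24))*(-10))) + 5553)*(1703 + n(88, 161)) = ((-10329/4106 - 22205/((10*(-24))*(-10))) + 5553)*(1703 + 161*88) = ((-10329*1/4106 - 22205/((-240*(-10)))) + 5553)*(1703 + 14168) = ((-10329/4106 - 22205/2400) + 5553)*15871 = ((-10329/4106 - 22205*1/2400) + 5553)*15871 = ((-10329/4106 - 4441/480) + 5553)*15871 = (-11596333/985440 + 5553)*15871 = (5460551987/985440)*15871 = 86664420585677/985440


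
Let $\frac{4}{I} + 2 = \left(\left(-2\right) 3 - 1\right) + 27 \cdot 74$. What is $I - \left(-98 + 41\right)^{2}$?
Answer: $- \frac{6462257}{1989} \approx -3249.0$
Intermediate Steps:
$I = \frac{4}{1989}$ ($I = \frac{4}{-2 + \left(\left(\left(-2\right) 3 - 1\right) + 27 \cdot 74\right)} = \frac{4}{-2 + \left(\left(-6 - 1\right) + 1998\right)} = \frac{4}{-2 + \left(-7 + 1998\right)} = \frac{4}{-2 + 1991} = \frac{4}{1989} \approx 0.0020111$)
$I - \left(-98 + 41\right)^{2} = \frac{4}{1989} - \left(-98 + 41\right)^{2} = \frac{4}{1989} - \left(-57\right)^{2} = \frac{4}{1989} - 3249 = - \frac{6462257}{1989}$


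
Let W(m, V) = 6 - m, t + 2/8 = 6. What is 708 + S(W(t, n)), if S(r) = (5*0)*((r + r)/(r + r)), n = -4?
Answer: 708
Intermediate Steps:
t = 23/4 (t = -¼ + 6 = 23/4 ≈ 5.7500)
S(r) = 0 (S(r) = 0*((2*r)/((2*r))) = 0*((2*r)*(1/(2*r))) = 0*1 = 0)
708 + S(W(t, n)) = 708 + 0 = 708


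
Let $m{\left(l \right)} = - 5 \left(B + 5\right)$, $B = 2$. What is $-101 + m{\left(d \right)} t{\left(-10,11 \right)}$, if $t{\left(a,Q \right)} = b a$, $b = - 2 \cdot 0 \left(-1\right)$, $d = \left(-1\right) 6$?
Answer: $-101$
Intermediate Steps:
$d = -6$
$m{\left(l \right)} = -35$ ($m{\left(l \right)} = - 5 \left(2 + 5\right) = \left(-5\right) 7 = -35$)
$b = 0$ ($b = \left(-2\right) 0 = 0$)
$t{\left(a,Q \right)} = 0$ ($t{\left(a,Q \right)} = 0 a = 0$)
$-101 + m{\left(d \right)} t{\left(-10,11 \right)} = -101 - 0 = -101 + 0 = -101$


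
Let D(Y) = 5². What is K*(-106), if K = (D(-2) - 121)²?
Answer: -976896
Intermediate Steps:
D(Y) = 25
K = 9216 (K = (25 - 121)² = (-96)² = 9216)
K*(-106) = 9216*(-106) = -976896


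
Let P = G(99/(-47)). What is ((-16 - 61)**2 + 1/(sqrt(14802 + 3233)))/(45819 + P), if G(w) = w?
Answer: 278663/2153394 + 47*sqrt(18035)/38836460790 ≈ 0.12941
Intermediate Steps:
P = -99/47 (P = 99/(-47) = 99*(-1/47) = -99/47 ≈ -2.1064)
((-16 - 61)**2 + 1/(sqrt(14802 + 3233)))/(45819 + P) = ((-16 - 61)**2 + 1/(sqrt(14802 + 3233)))/(45819 - 99/47) = ((-77)**2 + 1/(sqrt(18035)))/(2153394/47) = (5929 + sqrt(18035)/18035)*(47/2153394) = 278663/2153394 + 47*sqrt(18035)/38836460790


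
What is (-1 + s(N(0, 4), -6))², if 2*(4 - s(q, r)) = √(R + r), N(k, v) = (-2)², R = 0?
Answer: (6 - I*√6)²/4 ≈ 7.5 - 7.3485*I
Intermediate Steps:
N(k, v) = 4
s(q, r) = 4 - √r/2 (s(q, r) = 4 - √(0 + r)/2 = 4 - √r/2)
(-1 + s(N(0, 4), -6))² = (-1 + (4 - I*√6/2))² = (3 - I*√6/2)²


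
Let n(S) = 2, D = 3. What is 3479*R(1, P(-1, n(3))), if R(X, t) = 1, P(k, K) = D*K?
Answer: 3479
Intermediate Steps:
P(k, K) = 3*K
3479*R(1, P(-1, n(3))) = 3479*1 = 3479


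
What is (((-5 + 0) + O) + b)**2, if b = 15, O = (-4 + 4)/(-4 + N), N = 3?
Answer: 100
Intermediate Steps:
O = 0 (O = (-4 + 4)/(-4 + 3) = 0/(-1) = 0*(-1) = 0)
(((-5 + 0) + O) + b)**2 = (((-5 + 0) + 0) + 15)**2 = ((-5 + 0) + 15)**2 = (-5 + 15)**2 = 10**2 = 100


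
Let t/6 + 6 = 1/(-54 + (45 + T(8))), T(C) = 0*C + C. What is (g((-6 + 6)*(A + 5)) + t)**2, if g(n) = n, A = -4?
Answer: 1764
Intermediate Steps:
T(C) = C (T(C) = 0 + C = C)
t = -42 (t = -36 + 6/(-54 + (45 + 8)) = -36 + 6/(-54 + 53) = -36 + 6/(-1) = -36 + 6*(-1) = -36 - 6 = -42)
(g((-6 + 6)*(A + 5)) + t)**2 = ((-6 + 6)*(-4 + 5) - 42)**2 = (0*1 - 42)**2 = (0 - 42)**2 = (-42)**2 = 1764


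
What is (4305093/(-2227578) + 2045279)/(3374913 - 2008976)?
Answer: 1518671399723/1014243736862 ≈ 1.4973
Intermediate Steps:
(4305093/(-2227578) + 2045279)/(3374913 - 2008976) = (4305093*(-1/2227578) + 2045279)/1365937 = (-1435031/742526 + 2045279)*(1/1365937) = (1518671399723/742526)*(1/1365937) = 1518671399723/1014243736862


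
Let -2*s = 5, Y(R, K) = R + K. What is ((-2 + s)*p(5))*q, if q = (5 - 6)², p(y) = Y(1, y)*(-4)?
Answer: 108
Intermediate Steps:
Y(R, K) = K + R
p(y) = -4 - 4*y (p(y) = (y + 1)*(-4) = (1 + y)*(-4) = -4 - 4*y)
s = -5/2 (s = -½*5 = -5/2 ≈ -2.5000)
q = 1 (q = (-1)² = 1)
((-2 + s)*p(5))*q = ((-2 - 5/2)*(-4 - 4*5))*1 = -9*(-4 - 20)/2*1 = -9/2*(-24)*1 = 108*1 = 108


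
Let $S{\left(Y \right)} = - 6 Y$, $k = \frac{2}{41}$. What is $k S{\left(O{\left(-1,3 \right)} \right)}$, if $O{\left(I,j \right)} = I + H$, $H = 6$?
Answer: $- \frac{60}{41} \approx -1.4634$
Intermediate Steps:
$O{\left(I,j \right)} = 6 + I$ ($O{\left(I,j \right)} = I + 6 = 6 + I$)
$k = \frac{2}{41}$ ($k = 2 \cdot \frac{1}{41} = \frac{2}{41} \approx 0.048781$)
$k S{\left(O{\left(-1,3 \right)} \right)} = \frac{2 \left(- 6 \left(6 - 1\right)\right)}{41} = \frac{2 \left(\left(-6\right) 5\right)}{41} = \frac{2}{41} \left(-30\right) = - \frac{60}{41}$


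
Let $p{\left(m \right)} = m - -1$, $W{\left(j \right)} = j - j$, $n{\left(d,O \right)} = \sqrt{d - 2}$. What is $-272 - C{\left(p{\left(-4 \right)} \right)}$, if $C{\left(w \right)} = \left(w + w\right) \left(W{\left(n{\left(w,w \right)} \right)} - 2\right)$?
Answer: $-284$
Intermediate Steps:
$n{\left(d,O \right)} = \sqrt{-2 + d}$
$W{\left(j \right)} = 0$
$p{\left(m \right)} = 1 + m$ ($p{\left(m \right)} = m + 1 = 1 + m$)
$C{\left(w \right)} = - 4 w$ ($C{\left(w \right)} = \left(w + w\right) \left(0 - 2\right) = 2 w \left(-2\right) = - 4 w$)
$-272 - C{\left(p{\left(-4 \right)} \right)} = -272 - - 4 \left(1 - 4\right) = -272 - \left(-4\right) \left(-3\right) = -272 - 12 = -284$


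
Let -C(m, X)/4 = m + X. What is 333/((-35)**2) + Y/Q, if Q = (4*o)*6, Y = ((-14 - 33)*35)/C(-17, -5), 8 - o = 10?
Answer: 3421717/5174400 ≈ 0.66128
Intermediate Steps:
o = -2 (o = 8 - 1*10 = 8 - 10 = -2)
C(m, X) = -4*X - 4*m (C(m, X) = -4*(m + X) = -4*(X + m) = -4*X - 4*m)
Y = -1645/88 (Y = ((-14 - 33)*35)/(-4*(-5) - 4*(-17)) = (-47*35)/(20 + 68) = -1645/88 ≈ -18.693)
Q = -48 (Q = (4*(-2))*6 = -8*6 = -48)
333/((-35)**2) + Y/Q = 333/((-35)**2) - 1645/88/(-48) = 333/1225 - 1645/88*(-1/48) = 333*(1/1225) + 1645/4224 = 333/1225 + 1645/4224 = 3421717/5174400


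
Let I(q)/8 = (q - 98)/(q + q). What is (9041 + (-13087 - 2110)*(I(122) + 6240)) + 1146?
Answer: -5784694129/61 ≈ -9.4831e+7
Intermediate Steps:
I(q) = 4*(-98 + q)/q (I(q) = 8*((q - 98)/(q + q)) = 8*((-98 + q)/((2*q))) = 8*((-98 + q)*(1/(2*q))) = 8*((-98 + q)/(2*q)) = 4*(-98 + q)/q)
(9041 + (-13087 - 2110)*(I(122) + 6240)) + 1146 = (9041 + (-13087 - 2110)*((4 - 392/122) + 6240)) + 1146 = (9041 - 15197*((4 - 392*1/122) + 6240)) + 1146 = (9041 - 15197*((4 - 196/61) + 6240)) + 1146 = (9041 - 15197*(48/61 + 6240)) + 1146 = (9041 - 15197*380688/61) + 1146 = (9041 - 5785315536/61) + 1146 = -5784764035/61 + 1146 = -5784694129/61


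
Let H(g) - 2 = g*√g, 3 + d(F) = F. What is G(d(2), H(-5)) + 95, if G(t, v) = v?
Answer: 97 - 5*I*√5 ≈ 97.0 - 11.18*I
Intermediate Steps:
d(F) = -3 + F
H(g) = 2 + g^(3/2) (H(g) = 2 + g*√g = 2 + g^(3/2))
G(d(2), H(-5)) + 95 = (2 + (-5)^(3/2)) + 95 = (2 - 5*I*√5) + 95 = 97 - 5*I*√5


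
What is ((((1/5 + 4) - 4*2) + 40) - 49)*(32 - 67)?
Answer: 448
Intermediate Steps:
((((1/5 + 4) - 4*2) + 40) - 49)*(32 - 67) = ((((1*(⅕) + 4) - 8) + 40) - 49)*(-35) = ((((⅕ + 4) - 8) + 40) - 49)*(-35) = (((21/5 - 8) + 40) - 49)*(-35) = ((-19/5 + 40) - 49)*(-35) = (181/5 - 49)*(-35) = -64/5*(-35) = 448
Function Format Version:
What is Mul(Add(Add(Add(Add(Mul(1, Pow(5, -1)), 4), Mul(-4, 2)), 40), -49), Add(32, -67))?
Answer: 448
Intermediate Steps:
Mul(Add(Add(Add(Add(Mul(1, Pow(5, -1)), 4), Mul(-4, 2)), 40), -49), Add(32, -67)) = Mul(Add(Add(Add(Add(Mul(1, Rational(1, 5)), 4), -8), 40), -49), -35) = Mul(Add(Add(Add(Add(Rational(1, 5), 4), -8), 40), -49), -35) = Mul(Add(Add(Add(Rational(21, 5), -8), 40), -49), -35) = Mul(Add(Add(Rational(-19, 5), 40), -49), -35) = Mul(Add(Rational(181, 5), -49), -35) = Mul(Rational(-64, 5), -35) = 448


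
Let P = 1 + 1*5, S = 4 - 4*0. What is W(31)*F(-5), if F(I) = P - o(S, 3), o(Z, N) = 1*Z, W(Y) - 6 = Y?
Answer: 74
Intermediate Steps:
S = 4 (S = 4 + 0 = 4)
P = 6 (P = 1 + 5 = 6)
W(Y) = 6 + Y
o(Z, N) = Z
F(I) = 2 (F(I) = 6 - 1*4 = 6 - 4 = 2)
W(31)*F(-5) = (6 + 31)*2 = 37*2 = 74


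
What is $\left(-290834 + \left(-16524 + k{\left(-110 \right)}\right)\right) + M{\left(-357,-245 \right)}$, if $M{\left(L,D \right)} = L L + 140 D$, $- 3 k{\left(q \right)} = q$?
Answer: $- \frac{642517}{3} \approx -2.1417 \cdot 10^{5}$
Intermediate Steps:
$k{\left(q \right)} = - \frac{q}{3}$
$M{\left(L,D \right)} = L^{2} + 140 D$
$\left(-290834 + \left(-16524 + k{\left(-110 \right)}\right)\right) + M{\left(-357,-245 \right)} = \left(-290834 - \frac{49462}{3}\right) + \left(\left(-357\right)^{2} + 140 \left(-245\right)\right) = \left(-290834 + \left(-16524 + \frac{110}{3}\right)\right) + \left(127449 - 34300\right) = \left(-290834 - \frac{49462}{3}\right) + 93149 = - \frac{921964}{3} + 93149 = - \frac{642517}{3}$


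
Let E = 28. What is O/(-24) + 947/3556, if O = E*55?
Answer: -681689/10668 ≈ -63.900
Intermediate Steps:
O = 1540 (O = 28*55 = 1540)
O/(-24) + 947/3556 = 1540/(-24) + 947/3556 = 1540*(-1/24) + 947*(1/3556) = -385/6 + 947/3556 = -681689/10668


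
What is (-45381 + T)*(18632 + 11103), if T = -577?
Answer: -1366561130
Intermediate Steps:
(-45381 + T)*(18632 + 11103) = (-45381 - 577)*(18632 + 11103) = -45958*29735 = -1366561130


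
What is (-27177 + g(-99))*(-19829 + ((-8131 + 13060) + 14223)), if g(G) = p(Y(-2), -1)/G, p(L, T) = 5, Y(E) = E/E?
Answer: 1821487456/99 ≈ 1.8399e+7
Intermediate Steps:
Y(E) = 1
g(G) = 5/G
(-27177 + g(-99))*(-19829 + ((-8131 + 13060) + 14223)) = (-27177 + 5/(-99))*(-19829 + ((-8131 + 13060) + 14223)) = (-27177 + 5*(-1/99))*(-19829 + (4929 + 14223)) = (-27177 - 5/99)*(-19829 + 19152) = -2690528/99*(-677) = 1821487456/99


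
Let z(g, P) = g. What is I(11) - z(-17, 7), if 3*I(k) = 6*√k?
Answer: 17 + 2*√11 ≈ 23.633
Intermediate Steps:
I(k) = 2*√k (I(k) = (6*√k)/3 = 2*√k)
I(11) - z(-17, 7) = 2*√11 - 1*(-17) = 2*√11 + 17 = 17 + 2*√11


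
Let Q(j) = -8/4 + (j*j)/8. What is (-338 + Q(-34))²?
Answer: 152881/4 ≈ 38220.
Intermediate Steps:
Q(j) = -2 + j²/8 (Q(j) = -8*¼ + j²*(⅛) = -2 + j²/8)
(-338 + Q(-34))² = (-338 + (-2 + (⅛)*(-34)²))² = (-338 + (-2 + (⅛)*1156))² = (-338 + (-2 + 289/2))² = (-338 + 285/2)² = (-391/2)² = 152881/4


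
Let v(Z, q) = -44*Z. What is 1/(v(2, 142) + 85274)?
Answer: 1/85186 ≈ 1.1739e-5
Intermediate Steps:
1/(v(2, 142) + 85274) = 1/(-44*2 + 85274) = 1/(-88 + 85274) = 1/85186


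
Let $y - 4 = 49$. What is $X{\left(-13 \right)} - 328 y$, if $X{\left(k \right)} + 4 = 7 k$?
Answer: $-17479$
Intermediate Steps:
$y = 53$ ($y = 4 + 49 = 53$)
$X{\left(k \right)} = -4 + 7 k$
$X{\left(-13 \right)} - 328 y = \left(-4 + 7 \left(-13\right)\right) - 17384 = \left(-4 - 91\right) - 17384 = -95 - 17384 = -17479$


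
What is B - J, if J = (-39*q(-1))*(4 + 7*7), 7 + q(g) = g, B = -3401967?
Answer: -3418503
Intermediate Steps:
q(g) = -7 + g
J = 16536 (J = (-39*(-7 - 1))*(4 + 7*7) = (-39*(-8))*(4 + 49) = 312*53 = 16536)
B - J = -3401967 - 1*16536 = -3401967 - 16536 = -3418503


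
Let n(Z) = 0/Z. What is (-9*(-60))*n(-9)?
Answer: 0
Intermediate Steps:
n(Z) = 0
(-9*(-60))*n(-9) = -9*(-60)*0 = 540*0 = 0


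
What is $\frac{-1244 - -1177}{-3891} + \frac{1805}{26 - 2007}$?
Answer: $- \frac{6890528}{7708071} \approx -0.89394$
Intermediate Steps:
$\frac{-1244 - -1177}{-3891} + \frac{1805}{26 - 2007} = \left(-1244 + 1177\right) \left(- \frac{1}{3891}\right) + \frac{1805}{26 - 2007} = \left(-67\right) \left(- \frac{1}{3891}\right) + \frac{1805}{-1981} = \frac{67}{3891} + 1805 \left(- \frac{1}{1981}\right) = \frac{67}{3891} - \frac{1805}{1981} = - \frac{6890528}{7708071}$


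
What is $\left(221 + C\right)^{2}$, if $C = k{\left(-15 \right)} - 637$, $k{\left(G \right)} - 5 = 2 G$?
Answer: $194481$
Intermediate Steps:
$k{\left(G \right)} = 5 + 2 G$
$C = -662$ ($C = \left(5 + 2 \left(-15\right)\right) - 637 = \left(5 - 30\right) - 637 = -25 - 637 = -662$)
$\left(221 + C\right)^{2} = \left(221 - 662\right)^{2} = \left(-441\right)^{2} = 194481$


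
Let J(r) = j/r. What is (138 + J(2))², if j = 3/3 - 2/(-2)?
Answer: 19321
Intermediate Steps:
j = 2 (j = 3*(⅓) - 2*(-½) = 1 + 1 = 2)
J(r) = 2/r
(138 + J(2))² = (138 + 2/2)² = (138 + 2*(½))² = (138 + 1)² = 139² = 19321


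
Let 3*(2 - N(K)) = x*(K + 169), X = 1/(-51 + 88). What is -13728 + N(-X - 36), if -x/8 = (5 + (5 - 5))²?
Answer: -179862/37 ≈ -4861.1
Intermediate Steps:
X = 1/37 ≈ 0.027027
x = -200 (x = -8*(5 + (5 - 5))² = -8*(5 + 0)² = -8*5² = -8*25 = -200)
N(K) = 33806/3 + 200*K/3 (N(K) = 2 - (-200)*(K + 169)/3 = 2 - (-200)*(169 + K)/3 = 2 - (-33800 - 200*K)/3 = 2 + (33800/3 + 200*K/3) = 33806/3 + 200*K/3)
-13728 + N(-X - 36) = -13728 + (33806/3 + 200*(-1*1/37 - 36)/3) = -13728 + (33806/3 + 200*(-1/37 - 36)/3) = -13728 + (33806/3 + (200/3)*(-1333/37)) = -13728 + (33806/3 - 266600/111) = -13728 + 328074/37 = -179862/37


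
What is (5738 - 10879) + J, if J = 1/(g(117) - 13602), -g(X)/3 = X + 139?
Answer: -73876171/14370 ≈ -5141.0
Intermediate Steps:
g(X) = -417 - 3*X (g(X) = -3*(X + 139) = -3*(139 + X) = -417 - 3*X)
J = -1/14370 (J = 1/((-417 - 3*117) - 13602) = 1/((-417 - 351) - 13602) = 1/(-768 - 13602) = 1/(-14370) = -1/14370 ≈ -6.9589e-5)
(5738 - 10879) + J = (5738 - 10879) - 1/14370 = -5141 - 1/14370 = -73876171/14370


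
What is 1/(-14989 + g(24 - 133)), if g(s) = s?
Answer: -1/15098 ≈ -6.6234e-5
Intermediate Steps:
1/(-14989 + g(24 - 133)) = 1/(-14989 + (24 - 133)) = 1/(-14989 - 109) = 1/(-15098) = -1/15098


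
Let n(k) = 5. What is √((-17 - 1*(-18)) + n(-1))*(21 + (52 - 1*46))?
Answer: 27*√6 ≈ 66.136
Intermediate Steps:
√((-17 - 1*(-18)) + n(-1))*(21 + (52 - 1*46)) = √((-17 - 1*(-18)) + 5)*(21 + (52 - 1*46)) = √((-17 + 18) + 5)*(21 + (52 - 46)) = √(1 + 5)*(21 + 6) = √6*27 = 27*√6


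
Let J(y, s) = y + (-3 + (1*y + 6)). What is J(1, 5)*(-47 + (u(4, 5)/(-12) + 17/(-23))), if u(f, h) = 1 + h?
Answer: -11095/46 ≈ -241.20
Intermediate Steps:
J(y, s) = 3 + 2*y (J(y, s) = y + (-3 + (y + 6)) = y + (-3 + (6 + y)) = y + (3 + y) = 3 + 2*y)
J(1, 5)*(-47 + (u(4, 5)/(-12) + 17/(-23))) = (3 + 2*1)*(-47 + ((1 + 5)/(-12) + 17/(-23))) = (3 + 2)*(-47 + (6*(-1/12) + 17*(-1/23))) = 5*(-47 + (-1/2 - 17/23)) = 5*(-47 - 57/46) = 5*(-2219/46) = -11095/46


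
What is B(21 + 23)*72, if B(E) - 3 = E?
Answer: 3384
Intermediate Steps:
B(E) = 3 + E
B(21 + 23)*72 = (3 + (21 + 23))*72 = (3 + 44)*72 = 47*72 = 3384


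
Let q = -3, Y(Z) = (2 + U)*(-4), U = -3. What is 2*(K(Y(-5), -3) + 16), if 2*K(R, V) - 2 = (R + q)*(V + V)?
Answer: 28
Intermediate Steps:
Y(Z) = 4 (Y(Z) = (2 - 3)*(-4) = -1*(-4) = 4)
K(R, V) = 1 + V*(-3 + R) (K(R, V) = 1 + ((R - 3)*(V + V))/2 = 1 + ((-3 + R)*(2*V))/2 = 1 + (2*V*(-3 + R))/2 = 1 + V*(-3 + R))
2*(K(Y(-5), -3) + 16) = 2*((1 - 3*(-3) + 4*(-3)) + 16) = 2*((1 + 9 - 12) + 16) = 2*(-2 + 16) = 2*14 = 28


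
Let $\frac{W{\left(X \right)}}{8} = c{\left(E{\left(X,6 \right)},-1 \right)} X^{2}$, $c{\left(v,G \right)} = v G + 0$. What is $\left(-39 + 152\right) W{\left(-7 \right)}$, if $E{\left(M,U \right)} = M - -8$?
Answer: $-44296$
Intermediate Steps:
$E{\left(M,U \right)} = 8 + M$ ($E{\left(M,U \right)} = M + 8 = 8 + M$)
$c{\left(v,G \right)} = G v$ ($c{\left(v,G \right)} = G v + 0 = G v$)
$W{\left(X \right)} = 8 X^{2} \left(-8 - X\right)$ ($W{\left(X \right)} = 8 - (8 + X) X^{2} = 8 \left(-8 - X\right) X^{2} = 8 X^{2} \left(-8 - X\right)$)
$\left(-39 + 152\right) W{\left(-7 \right)} = \left(-39 + 152\right) 8 \left(-7\right)^{2} \left(-8 - -7\right) = 113 \cdot 8 \cdot 49 \left(-8 + 7\right) = 113 \cdot 8 \cdot 49 \left(-1\right) = 113 \left(-392\right) = -44296$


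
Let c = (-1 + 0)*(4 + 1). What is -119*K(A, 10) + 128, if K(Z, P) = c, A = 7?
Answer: 723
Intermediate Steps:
c = -5 (c = -1*5 = -5)
K(Z, P) = -5
-119*K(A, 10) + 128 = -119*(-5) + 128 = 595 + 128 = 723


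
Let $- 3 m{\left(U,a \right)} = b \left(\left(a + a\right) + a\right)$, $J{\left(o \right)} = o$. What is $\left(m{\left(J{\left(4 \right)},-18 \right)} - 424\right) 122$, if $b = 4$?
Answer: $-42944$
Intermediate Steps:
$m{\left(U,a \right)} = - 4 a$ ($m{\left(U,a \right)} = - \frac{4 \left(\left(a + a\right) + a\right)}{3} = - \frac{4 \left(2 a + a\right)}{3} = - \frac{4 \cdot 3 a}{3} = - \frac{12 a}{3} = - 4 a$)
$\left(m{\left(J{\left(4 \right)},-18 \right)} - 424\right) 122 = \left(\left(-4\right) \left(-18\right) - 424\right) 122 = \left(72 - 424\right) 122 = \left(-352\right) 122 = -42944$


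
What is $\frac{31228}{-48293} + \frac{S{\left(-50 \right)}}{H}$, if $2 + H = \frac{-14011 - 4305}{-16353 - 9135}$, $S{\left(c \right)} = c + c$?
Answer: $\frac{6103464596}{78862469} \approx 77.394$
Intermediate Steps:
$S{\left(c \right)} = 2 c$
$H = - \frac{8165}{6372}$ ($H = -2 + \frac{-14011 - 4305}{-16353 - 9135} = -2 - \frac{18316}{-25488} = -2 - - \frac{4579}{6372} = -2 + \frac{4579}{6372} = - \frac{8165}{6372} \approx -1.2814$)
$\frac{31228}{-48293} + \frac{S{\left(-50 \right)}}{H} = \frac{31228}{-48293} + \frac{2 \left(-50\right)}{- \frac{8165}{6372}} = 31228 \left(- \frac{1}{48293}\right) - - \frac{127440}{1633} = - \frac{31228}{48293} + \frac{127440}{1633} = \frac{6103464596}{78862469}$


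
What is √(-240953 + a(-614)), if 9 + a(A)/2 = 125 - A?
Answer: I*√239493 ≈ 489.38*I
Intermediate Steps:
a(A) = 232 - 2*A (a(A) = -18 + 2*(125 - A) = -18 + (250 - 2*A) = 232 - 2*A)
√(-240953 + a(-614)) = √(-240953 + (232 - 2*(-614))) = √(-240953 + (232 + 1228)) = √(-240953 + 1460) = √(-239493) = I*√239493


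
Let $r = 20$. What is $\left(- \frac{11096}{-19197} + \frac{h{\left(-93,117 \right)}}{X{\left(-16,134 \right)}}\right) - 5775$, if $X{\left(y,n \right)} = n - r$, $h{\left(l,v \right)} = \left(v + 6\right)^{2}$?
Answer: $- \frac{4115549531}{729486} \approx -5641.7$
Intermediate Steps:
$h{\left(l,v \right)} = \left(6 + v\right)^{2}$
$X{\left(y,n \right)} = -20 + n$ ($X{\left(y,n \right)} = n - 20 = -20 + n$)
$\left(- \frac{11096}{-19197} + \frac{h{\left(-93,117 \right)}}{X{\left(-16,134 \right)}}\right) - 5775 = \left(- \frac{11096}{-19197} + \frac{\left(6 + 117\right)^{2}}{-20 + 134}\right) - 5775 = \left(\left(-11096\right) \left(- \frac{1}{19197}\right) + \frac{123^{2}}{114}\right) - 5775 = \left(\frac{11096}{19197} + 15129 \cdot \frac{1}{114}\right) - 5775 = \left(\frac{11096}{19197} + \frac{5043}{38}\right) - 5775 = \frac{97232119}{729486} - 5775 = - \frac{4115549531}{729486}$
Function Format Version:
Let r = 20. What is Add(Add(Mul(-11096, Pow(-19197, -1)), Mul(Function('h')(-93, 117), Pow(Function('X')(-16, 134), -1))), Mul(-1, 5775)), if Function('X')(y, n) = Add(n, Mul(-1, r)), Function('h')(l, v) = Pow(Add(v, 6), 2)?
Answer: Rational(-4115549531, 729486) ≈ -5641.7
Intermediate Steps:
Function('h')(l, v) = Pow(Add(6, v), 2)
Function('X')(y, n) = Add(-20, n) (Function('X')(y, n) = Add(n, Mul(-1, 20)) = Add(n, -20) = Add(-20, n))
Add(Add(Mul(-11096, Pow(-19197, -1)), Mul(Function('h')(-93, 117), Pow(Function('X')(-16, 134), -1))), Mul(-1, 5775)) = Add(Add(Mul(-11096, Pow(-19197, -1)), Mul(Pow(Add(6, 117), 2), Pow(Add(-20, 134), -1))), Mul(-1, 5775)) = Add(Add(Mul(-11096, Rational(-1, 19197)), Mul(Pow(123, 2), Pow(114, -1))), -5775) = Add(Add(Rational(11096, 19197), Mul(15129, Rational(1, 114))), -5775) = Add(Add(Rational(11096, 19197), Rational(5043, 38)), -5775) = Add(Rational(97232119, 729486), -5775) = Rational(-4115549531, 729486)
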